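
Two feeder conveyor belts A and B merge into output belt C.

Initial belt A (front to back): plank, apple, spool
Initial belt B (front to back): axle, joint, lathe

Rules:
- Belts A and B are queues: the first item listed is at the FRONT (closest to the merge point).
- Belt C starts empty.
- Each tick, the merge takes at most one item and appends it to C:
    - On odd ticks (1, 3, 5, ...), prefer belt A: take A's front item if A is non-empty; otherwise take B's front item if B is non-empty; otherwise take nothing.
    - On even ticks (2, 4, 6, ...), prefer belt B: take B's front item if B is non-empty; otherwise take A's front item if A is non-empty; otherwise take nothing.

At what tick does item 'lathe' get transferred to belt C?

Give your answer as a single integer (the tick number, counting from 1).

Answer: 6

Derivation:
Tick 1: prefer A, take plank from A; A=[apple,spool] B=[axle,joint,lathe] C=[plank]
Tick 2: prefer B, take axle from B; A=[apple,spool] B=[joint,lathe] C=[plank,axle]
Tick 3: prefer A, take apple from A; A=[spool] B=[joint,lathe] C=[plank,axle,apple]
Tick 4: prefer B, take joint from B; A=[spool] B=[lathe] C=[plank,axle,apple,joint]
Tick 5: prefer A, take spool from A; A=[-] B=[lathe] C=[plank,axle,apple,joint,spool]
Tick 6: prefer B, take lathe from B; A=[-] B=[-] C=[plank,axle,apple,joint,spool,lathe]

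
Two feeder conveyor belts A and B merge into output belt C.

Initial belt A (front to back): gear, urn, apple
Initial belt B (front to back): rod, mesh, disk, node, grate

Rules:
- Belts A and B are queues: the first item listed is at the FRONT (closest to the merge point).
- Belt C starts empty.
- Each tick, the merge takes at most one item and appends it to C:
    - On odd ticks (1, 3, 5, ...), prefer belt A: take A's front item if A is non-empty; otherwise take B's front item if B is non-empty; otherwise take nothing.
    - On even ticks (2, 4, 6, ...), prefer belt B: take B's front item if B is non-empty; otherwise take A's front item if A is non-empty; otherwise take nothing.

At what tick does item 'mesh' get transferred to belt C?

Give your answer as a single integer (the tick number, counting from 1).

Answer: 4

Derivation:
Tick 1: prefer A, take gear from A; A=[urn,apple] B=[rod,mesh,disk,node,grate] C=[gear]
Tick 2: prefer B, take rod from B; A=[urn,apple] B=[mesh,disk,node,grate] C=[gear,rod]
Tick 3: prefer A, take urn from A; A=[apple] B=[mesh,disk,node,grate] C=[gear,rod,urn]
Tick 4: prefer B, take mesh from B; A=[apple] B=[disk,node,grate] C=[gear,rod,urn,mesh]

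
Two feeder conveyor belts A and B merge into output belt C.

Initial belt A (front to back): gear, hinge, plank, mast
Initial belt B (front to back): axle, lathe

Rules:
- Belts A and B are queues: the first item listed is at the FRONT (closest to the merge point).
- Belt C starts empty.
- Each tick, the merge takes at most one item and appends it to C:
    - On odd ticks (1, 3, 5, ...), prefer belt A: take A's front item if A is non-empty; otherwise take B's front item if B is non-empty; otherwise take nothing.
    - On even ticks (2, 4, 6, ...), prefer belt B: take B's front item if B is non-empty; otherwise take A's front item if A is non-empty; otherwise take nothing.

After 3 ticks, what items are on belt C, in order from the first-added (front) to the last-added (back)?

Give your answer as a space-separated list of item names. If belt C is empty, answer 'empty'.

Tick 1: prefer A, take gear from A; A=[hinge,plank,mast] B=[axle,lathe] C=[gear]
Tick 2: prefer B, take axle from B; A=[hinge,plank,mast] B=[lathe] C=[gear,axle]
Tick 3: prefer A, take hinge from A; A=[plank,mast] B=[lathe] C=[gear,axle,hinge]

Answer: gear axle hinge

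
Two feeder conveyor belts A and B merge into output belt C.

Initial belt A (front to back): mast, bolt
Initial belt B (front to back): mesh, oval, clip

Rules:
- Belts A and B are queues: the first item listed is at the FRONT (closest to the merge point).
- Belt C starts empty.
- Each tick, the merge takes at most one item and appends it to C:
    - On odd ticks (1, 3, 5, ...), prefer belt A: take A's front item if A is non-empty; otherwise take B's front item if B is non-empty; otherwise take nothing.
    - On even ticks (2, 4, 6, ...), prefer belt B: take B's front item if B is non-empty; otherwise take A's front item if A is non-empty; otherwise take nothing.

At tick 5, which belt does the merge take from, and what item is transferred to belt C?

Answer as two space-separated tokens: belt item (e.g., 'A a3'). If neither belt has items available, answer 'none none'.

Answer: B clip

Derivation:
Tick 1: prefer A, take mast from A; A=[bolt] B=[mesh,oval,clip] C=[mast]
Tick 2: prefer B, take mesh from B; A=[bolt] B=[oval,clip] C=[mast,mesh]
Tick 3: prefer A, take bolt from A; A=[-] B=[oval,clip] C=[mast,mesh,bolt]
Tick 4: prefer B, take oval from B; A=[-] B=[clip] C=[mast,mesh,bolt,oval]
Tick 5: prefer A, take clip from B; A=[-] B=[-] C=[mast,mesh,bolt,oval,clip]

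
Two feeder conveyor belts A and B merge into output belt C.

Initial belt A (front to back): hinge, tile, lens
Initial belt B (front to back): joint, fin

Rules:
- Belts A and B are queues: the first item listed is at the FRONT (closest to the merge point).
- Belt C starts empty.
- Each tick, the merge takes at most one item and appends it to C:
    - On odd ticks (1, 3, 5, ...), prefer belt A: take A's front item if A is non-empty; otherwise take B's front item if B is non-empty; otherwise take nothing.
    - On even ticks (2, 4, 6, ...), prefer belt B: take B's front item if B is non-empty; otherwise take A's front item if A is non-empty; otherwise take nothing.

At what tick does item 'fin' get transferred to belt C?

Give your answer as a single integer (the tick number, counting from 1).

Answer: 4

Derivation:
Tick 1: prefer A, take hinge from A; A=[tile,lens] B=[joint,fin] C=[hinge]
Tick 2: prefer B, take joint from B; A=[tile,lens] B=[fin] C=[hinge,joint]
Tick 3: prefer A, take tile from A; A=[lens] B=[fin] C=[hinge,joint,tile]
Tick 4: prefer B, take fin from B; A=[lens] B=[-] C=[hinge,joint,tile,fin]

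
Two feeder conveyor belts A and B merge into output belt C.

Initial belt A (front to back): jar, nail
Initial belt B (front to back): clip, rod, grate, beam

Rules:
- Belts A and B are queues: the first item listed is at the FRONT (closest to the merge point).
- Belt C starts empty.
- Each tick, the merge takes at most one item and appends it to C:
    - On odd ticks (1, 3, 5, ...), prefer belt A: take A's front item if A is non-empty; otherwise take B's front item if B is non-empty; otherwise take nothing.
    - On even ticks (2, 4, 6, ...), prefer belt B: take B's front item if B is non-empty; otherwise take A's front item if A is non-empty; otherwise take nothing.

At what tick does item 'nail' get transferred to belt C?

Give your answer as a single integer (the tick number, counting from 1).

Answer: 3

Derivation:
Tick 1: prefer A, take jar from A; A=[nail] B=[clip,rod,grate,beam] C=[jar]
Tick 2: prefer B, take clip from B; A=[nail] B=[rod,grate,beam] C=[jar,clip]
Tick 3: prefer A, take nail from A; A=[-] B=[rod,grate,beam] C=[jar,clip,nail]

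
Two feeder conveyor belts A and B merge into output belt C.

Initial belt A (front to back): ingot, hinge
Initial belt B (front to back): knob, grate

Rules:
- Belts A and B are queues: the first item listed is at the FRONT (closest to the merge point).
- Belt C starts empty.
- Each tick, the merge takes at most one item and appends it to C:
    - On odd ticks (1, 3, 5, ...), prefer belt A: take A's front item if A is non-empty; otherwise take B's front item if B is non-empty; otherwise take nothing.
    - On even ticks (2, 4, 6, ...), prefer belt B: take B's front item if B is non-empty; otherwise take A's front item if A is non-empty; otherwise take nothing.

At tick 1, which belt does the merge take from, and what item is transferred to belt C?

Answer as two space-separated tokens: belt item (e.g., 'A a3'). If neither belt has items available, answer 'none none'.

Answer: A ingot

Derivation:
Tick 1: prefer A, take ingot from A; A=[hinge] B=[knob,grate] C=[ingot]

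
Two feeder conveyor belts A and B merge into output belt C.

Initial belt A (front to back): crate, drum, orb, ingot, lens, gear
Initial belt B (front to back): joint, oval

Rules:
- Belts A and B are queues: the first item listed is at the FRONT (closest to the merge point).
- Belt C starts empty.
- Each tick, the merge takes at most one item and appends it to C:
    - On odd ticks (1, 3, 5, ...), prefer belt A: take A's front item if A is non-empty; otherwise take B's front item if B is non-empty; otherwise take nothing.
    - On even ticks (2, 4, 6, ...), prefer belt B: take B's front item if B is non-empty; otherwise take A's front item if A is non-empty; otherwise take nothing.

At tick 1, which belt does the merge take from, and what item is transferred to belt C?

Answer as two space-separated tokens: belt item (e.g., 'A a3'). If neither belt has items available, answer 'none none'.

Answer: A crate

Derivation:
Tick 1: prefer A, take crate from A; A=[drum,orb,ingot,lens,gear] B=[joint,oval] C=[crate]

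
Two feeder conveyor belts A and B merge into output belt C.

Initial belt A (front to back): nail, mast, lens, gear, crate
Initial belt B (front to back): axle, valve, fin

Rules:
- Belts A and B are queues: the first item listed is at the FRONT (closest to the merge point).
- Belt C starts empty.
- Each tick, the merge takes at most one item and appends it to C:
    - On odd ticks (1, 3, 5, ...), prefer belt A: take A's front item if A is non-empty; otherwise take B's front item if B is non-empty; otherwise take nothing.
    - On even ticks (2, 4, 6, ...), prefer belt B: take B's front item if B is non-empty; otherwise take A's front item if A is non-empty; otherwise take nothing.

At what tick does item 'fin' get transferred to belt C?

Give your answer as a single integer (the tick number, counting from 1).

Tick 1: prefer A, take nail from A; A=[mast,lens,gear,crate] B=[axle,valve,fin] C=[nail]
Tick 2: prefer B, take axle from B; A=[mast,lens,gear,crate] B=[valve,fin] C=[nail,axle]
Tick 3: prefer A, take mast from A; A=[lens,gear,crate] B=[valve,fin] C=[nail,axle,mast]
Tick 4: prefer B, take valve from B; A=[lens,gear,crate] B=[fin] C=[nail,axle,mast,valve]
Tick 5: prefer A, take lens from A; A=[gear,crate] B=[fin] C=[nail,axle,mast,valve,lens]
Tick 6: prefer B, take fin from B; A=[gear,crate] B=[-] C=[nail,axle,mast,valve,lens,fin]

Answer: 6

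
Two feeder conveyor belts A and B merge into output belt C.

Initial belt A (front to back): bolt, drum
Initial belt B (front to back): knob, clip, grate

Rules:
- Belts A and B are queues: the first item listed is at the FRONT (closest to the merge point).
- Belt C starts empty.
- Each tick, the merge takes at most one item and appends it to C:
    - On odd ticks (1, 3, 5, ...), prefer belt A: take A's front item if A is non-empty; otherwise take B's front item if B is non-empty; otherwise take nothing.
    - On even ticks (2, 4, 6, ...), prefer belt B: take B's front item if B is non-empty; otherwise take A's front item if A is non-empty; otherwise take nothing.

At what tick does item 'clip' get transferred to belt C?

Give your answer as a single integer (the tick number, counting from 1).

Answer: 4

Derivation:
Tick 1: prefer A, take bolt from A; A=[drum] B=[knob,clip,grate] C=[bolt]
Tick 2: prefer B, take knob from B; A=[drum] B=[clip,grate] C=[bolt,knob]
Tick 3: prefer A, take drum from A; A=[-] B=[clip,grate] C=[bolt,knob,drum]
Tick 4: prefer B, take clip from B; A=[-] B=[grate] C=[bolt,knob,drum,clip]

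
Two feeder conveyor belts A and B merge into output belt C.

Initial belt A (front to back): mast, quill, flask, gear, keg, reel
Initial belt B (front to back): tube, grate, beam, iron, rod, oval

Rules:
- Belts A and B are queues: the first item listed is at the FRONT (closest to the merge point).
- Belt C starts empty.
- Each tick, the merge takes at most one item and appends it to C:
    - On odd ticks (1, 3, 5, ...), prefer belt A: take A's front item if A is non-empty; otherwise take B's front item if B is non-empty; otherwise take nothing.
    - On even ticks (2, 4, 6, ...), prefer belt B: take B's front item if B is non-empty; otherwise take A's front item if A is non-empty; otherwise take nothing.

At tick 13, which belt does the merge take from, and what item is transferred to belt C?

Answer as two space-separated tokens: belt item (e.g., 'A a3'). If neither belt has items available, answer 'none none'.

Answer: none none

Derivation:
Tick 1: prefer A, take mast from A; A=[quill,flask,gear,keg,reel] B=[tube,grate,beam,iron,rod,oval] C=[mast]
Tick 2: prefer B, take tube from B; A=[quill,flask,gear,keg,reel] B=[grate,beam,iron,rod,oval] C=[mast,tube]
Tick 3: prefer A, take quill from A; A=[flask,gear,keg,reel] B=[grate,beam,iron,rod,oval] C=[mast,tube,quill]
Tick 4: prefer B, take grate from B; A=[flask,gear,keg,reel] B=[beam,iron,rod,oval] C=[mast,tube,quill,grate]
Tick 5: prefer A, take flask from A; A=[gear,keg,reel] B=[beam,iron,rod,oval] C=[mast,tube,quill,grate,flask]
Tick 6: prefer B, take beam from B; A=[gear,keg,reel] B=[iron,rod,oval] C=[mast,tube,quill,grate,flask,beam]
Tick 7: prefer A, take gear from A; A=[keg,reel] B=[iron,rod,oval] C=[mast,tube,quill,grate,flask,beam,gear]
Tick 8: prefer B, take iron from B; A=[keg,reel] B=[rod,oval] C=[mast,tube,quill,grate,flask,beam,gear,iron]
Tick 9: prefer A, take keg from A; A=[reel] B=[rod,oval] C=[mast,tube,quill,grate,flask,beam,gear,iron,keg]
Tick 10: prefer B, take rod from B; A=[reel] B=[oval] C=[mast,tube,quill,grate,flask,beam,gear,iron,keg,rod]
Tick 11: prefer A, take reel from A; A=[-] B=[oval] C=[mast,tube,quill,grate,flask,beam,gear,iron,keg,rod,reel]
Tick 12: prefer B, take oval from B; A=[-] B=[-] C=[mast,tube,quill,grate,flask,beam,gear,iron,keg,rod,reel,oval]
Tick 13: prefer A, both empty, nothing taken; A=[-] B=[-] C=[mast,tube,quill,grate,flask,beam,gear,iron,keg,rod,reel,oval]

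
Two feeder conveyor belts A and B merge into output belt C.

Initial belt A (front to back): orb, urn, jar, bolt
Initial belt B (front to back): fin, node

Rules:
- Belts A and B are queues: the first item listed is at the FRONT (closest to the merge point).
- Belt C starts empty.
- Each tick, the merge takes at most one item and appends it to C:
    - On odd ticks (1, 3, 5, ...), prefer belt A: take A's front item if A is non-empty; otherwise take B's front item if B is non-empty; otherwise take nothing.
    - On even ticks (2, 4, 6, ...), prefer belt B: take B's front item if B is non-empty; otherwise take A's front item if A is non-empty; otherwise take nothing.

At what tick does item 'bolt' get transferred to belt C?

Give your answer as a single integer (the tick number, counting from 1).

Answer: 6

Derivation:
Tick 1: prefer A, take orb from A; A=[urn,jar,bolt] B=[fin,node] C=[orb]
Tick 2: prefer B, take fin from B; A=[urn,jar,bolt] B=[node] C=[orb,fin]
Tick 3: prefer A, take urn from A; A=[jar,bolt] B=[node] C=[orb,fin,urn]
Tick 4: prefer B, take node from B; A=[jar,bolt] B=[-] C=[orb,fin,urn,node]
Tick 5: prefer A, take jar from A; A=[bolt] B=[-] C=[orb,fin,urn,node,jar]
Tick 6: prefer B, take bolt from A; A=[-] B=[-] C=[orb,fin,urn,node,jar,bolt]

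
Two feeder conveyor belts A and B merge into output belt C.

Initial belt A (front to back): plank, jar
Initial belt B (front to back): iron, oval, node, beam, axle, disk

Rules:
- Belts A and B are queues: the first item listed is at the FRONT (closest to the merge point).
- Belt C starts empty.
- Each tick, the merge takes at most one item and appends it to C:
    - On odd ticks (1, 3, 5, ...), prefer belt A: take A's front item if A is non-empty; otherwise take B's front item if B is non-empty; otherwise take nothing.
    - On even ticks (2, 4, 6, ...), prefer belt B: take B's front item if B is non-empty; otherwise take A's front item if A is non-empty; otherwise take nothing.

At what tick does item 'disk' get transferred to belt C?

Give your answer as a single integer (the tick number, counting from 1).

Tick 1: prefer A, take plank from A; A=[jar] B=[iron,oval,node,beam,axle,disk] C=[plank]
Tick 2: prefer B, take iron from B; A=[jar] B=[oval,node,beam,axle,disk] C=[plank,iron]
Tick 3: prefer A, take jar from A; A=[-] B=[oval,node,beam,axle,disk] C=[plank,iron,jar]
Tick 4: prefer B, take oval from B; A=[-] B=[node,beam,axle,disk] C=[plank,iron,jar,oval]
Tick 5: prefer A, take node from B; A=[-] B=[beam,axle,disk] C=[plank,iron,jar,oval,node]
Tick 6: prefer B, take beam from B; A=[-] B=[axle,disk] C=[plank,iron,jar,oval,node,beam]
Tick 7: prefer A, take axle from B; A=[-] B=[disk] C=[plank,iron,jar,oval,node,beam,axle]
Tick 8: prefer B, take disk from B; A=[-] B=[-] C=[plank,iron,jar,oval,node,beam,axle,disk]

Answer: 8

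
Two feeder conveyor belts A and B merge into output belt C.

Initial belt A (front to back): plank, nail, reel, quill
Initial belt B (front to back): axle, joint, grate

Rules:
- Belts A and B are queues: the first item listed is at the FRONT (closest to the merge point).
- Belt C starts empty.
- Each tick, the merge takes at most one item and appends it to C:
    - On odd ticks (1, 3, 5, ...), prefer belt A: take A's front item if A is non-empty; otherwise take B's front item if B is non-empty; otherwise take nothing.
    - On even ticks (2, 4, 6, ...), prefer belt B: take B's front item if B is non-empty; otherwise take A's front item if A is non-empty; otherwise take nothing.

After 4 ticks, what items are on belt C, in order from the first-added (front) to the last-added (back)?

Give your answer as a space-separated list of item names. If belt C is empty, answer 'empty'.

Tick 1: prefer A, take plank from A; A=[nail,reel,quill] B=[axle,joint,grate] C=[plank]
Tick 2: prefer B, take axle from B; A=[nail,reel,quill] B=[joint,grate] C=[plank,axle]
Tick 3: prefer A, take nail from A; A=[reel,quill] B=[joint,grate] C=[plank,axle,nail]
Tick 4: prefer B, take joint from B; A=[reel,quill] B=[grate] C=[plank,axle,nail,joint]

Answer: plank axle nail joint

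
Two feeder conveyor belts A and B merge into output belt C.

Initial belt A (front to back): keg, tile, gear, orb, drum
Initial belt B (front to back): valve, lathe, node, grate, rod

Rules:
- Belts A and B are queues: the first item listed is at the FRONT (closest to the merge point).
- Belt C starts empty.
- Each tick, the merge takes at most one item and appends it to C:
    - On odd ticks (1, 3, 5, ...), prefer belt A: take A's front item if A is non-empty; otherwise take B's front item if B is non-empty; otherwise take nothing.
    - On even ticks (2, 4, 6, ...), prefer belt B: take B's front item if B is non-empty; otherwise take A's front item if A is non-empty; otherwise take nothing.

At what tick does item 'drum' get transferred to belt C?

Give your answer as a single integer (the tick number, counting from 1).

Tick 1: prefer A, take keg from A; A=[tile,gear,orb,drum] B=[valve,lathe,node,grate,rod] C=[keg]
Tick 2: prefer B, take valve from B; A=[tile,gear,orb,drum] B=[lathe,node,grate,rod] C=[keg,valve]
Tick 3: prefer A, take tile from A; A=[gear,orb,drum] B=[lathe,node,grate,rod] C=[keg,valve,tile]
Tick 4: prefer B, take lathe from B; A=[gear,orb,drum] B=[node,grate,rod] C=[keg,valve,tile,lathe]
Tick 5: prefer A, take gear from A; A=[orb,drum] B=[node,grate,rod] C=[keg,valve,tile,lathe,gear]
Tick 6: prefer B, take node from B; A=[orb,drum] B=[grate,rod] C=[keg,valve,tile,lathe,gear,node]
Tick 7: prefer A, take orb from A; A=[drum] B=[grate,rod] C=[keg,valve,tile,lathe,gear,node,orb]
Tick 8: prefer B, take grate from B; A=[drum] B=[rod] C=[keg,valve,tile,lathe,gear,node,orb,grate]
Tick 9: prefer A, take drum from A; A=[-] B=[rod] C=[keg,valve,tile,lathe,gear,node,orb,grate,drum]

Answer: 9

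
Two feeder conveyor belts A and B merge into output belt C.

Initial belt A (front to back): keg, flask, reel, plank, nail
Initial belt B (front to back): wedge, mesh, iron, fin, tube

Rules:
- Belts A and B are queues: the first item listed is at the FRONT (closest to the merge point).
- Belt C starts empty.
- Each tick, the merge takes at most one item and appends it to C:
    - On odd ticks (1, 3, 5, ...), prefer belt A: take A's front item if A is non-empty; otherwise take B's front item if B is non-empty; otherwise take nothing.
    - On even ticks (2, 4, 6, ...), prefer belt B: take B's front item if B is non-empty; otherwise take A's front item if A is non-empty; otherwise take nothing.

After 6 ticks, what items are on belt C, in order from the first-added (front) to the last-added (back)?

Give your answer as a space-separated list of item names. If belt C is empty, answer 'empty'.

Tick 1: prefer A, take keg from A; A=[flask,reel,plank,nail] B=[wedge,mesh,iron,fin,tube] C=[keg]
Tick 2: prefer B, take wedge from B; A=[flask,reel,plank,nail] B=[mesh,iron,fin,tube] C=[keg,wedge]
Tick 3: prefer A, take flask from A; A=[reel,plank,nail] B=[mesh,iron,fin,tube] C=[keg,wedge,flask]
Tick 4: prefer B, take mesh from B; A=[reel,plank,nail] B=[iron,fin,tube] C=[keg,wedge,flask,mesh]
Tick 5: prefer A, take reel from A; A=[plank,nail] B=[iron,fin,tube] C=[keg,wedge,flask,mesh,reel]
Tick 6: prefer B, take iron from B; A=[plank,nail] B=[fin,tube] C=[keg,wedge,flask,mesh,reel,iron]

Answer: keg wedge flask mesh reel iron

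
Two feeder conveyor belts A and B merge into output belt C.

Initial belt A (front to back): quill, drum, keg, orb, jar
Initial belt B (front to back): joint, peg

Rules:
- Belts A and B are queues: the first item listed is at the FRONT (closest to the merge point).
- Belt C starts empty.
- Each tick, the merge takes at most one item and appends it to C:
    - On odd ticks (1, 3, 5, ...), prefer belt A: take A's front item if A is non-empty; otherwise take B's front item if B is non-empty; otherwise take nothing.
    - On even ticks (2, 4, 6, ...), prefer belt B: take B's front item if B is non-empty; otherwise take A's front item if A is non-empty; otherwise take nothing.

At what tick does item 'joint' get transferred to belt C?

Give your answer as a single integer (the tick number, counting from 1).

Tick 1: prefer A, take quill from A; A=[drum,keg,orb,jar] B=[joint,peg] C=[quill]
Tick 2: prefer B, take joint from B; A=[drum,keg,orb,jar] B=[peg] C=[quill,joint]

Answer: 2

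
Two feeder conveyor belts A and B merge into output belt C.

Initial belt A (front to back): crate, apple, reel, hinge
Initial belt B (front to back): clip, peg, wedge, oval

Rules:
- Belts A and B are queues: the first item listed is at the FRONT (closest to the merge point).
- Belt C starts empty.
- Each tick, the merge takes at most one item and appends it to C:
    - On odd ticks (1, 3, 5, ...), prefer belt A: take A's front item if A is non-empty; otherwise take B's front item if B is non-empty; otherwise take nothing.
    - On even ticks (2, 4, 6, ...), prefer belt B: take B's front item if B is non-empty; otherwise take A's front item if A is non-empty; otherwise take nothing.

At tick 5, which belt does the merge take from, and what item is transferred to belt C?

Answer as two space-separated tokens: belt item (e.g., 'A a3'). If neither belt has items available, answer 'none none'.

Tick 1: prefer A, take crate from A; A=[apple,reel,hinge] B=[clip,peg,wedge,oval] C=[crate]
Tick 2: prefer B, take clip from B; A=[apple,reel,hinge] B=[peg,wedge,oval] C=[crate,clip]
Tick 3: prefer A, take apple from A; A=[reel,hinge] B=[peg,wedge,oval] C=[crate,clip,apple]
Tick 4: prefer B, take peg from B; A=[reel,hinge] B=[wedge,oval] C=[crate,clip,apple,peg]
Tick 5: prefer A, take reel from A; A=[hinge] B=[wedge,oval] C=[crate,clip,apple,peg,reel]

Answer: A reel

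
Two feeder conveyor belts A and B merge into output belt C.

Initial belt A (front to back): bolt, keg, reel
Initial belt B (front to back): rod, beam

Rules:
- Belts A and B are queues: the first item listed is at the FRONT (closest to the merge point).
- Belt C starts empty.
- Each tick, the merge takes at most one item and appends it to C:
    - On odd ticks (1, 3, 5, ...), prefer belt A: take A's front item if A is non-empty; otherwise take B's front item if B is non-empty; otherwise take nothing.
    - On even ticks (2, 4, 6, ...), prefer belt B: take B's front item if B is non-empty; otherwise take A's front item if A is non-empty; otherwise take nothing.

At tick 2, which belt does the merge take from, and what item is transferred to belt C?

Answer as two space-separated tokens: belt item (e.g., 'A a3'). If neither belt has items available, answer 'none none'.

Answer: B rod

Derivation:
Tick 1: prefer A, take bolt from A; A=[keg,reel] B=[rod,beam] C=[bolt]
Tick 2: prefer B, take rod from B; A=[keg,reel] B=[beam] C=[bolt,rod]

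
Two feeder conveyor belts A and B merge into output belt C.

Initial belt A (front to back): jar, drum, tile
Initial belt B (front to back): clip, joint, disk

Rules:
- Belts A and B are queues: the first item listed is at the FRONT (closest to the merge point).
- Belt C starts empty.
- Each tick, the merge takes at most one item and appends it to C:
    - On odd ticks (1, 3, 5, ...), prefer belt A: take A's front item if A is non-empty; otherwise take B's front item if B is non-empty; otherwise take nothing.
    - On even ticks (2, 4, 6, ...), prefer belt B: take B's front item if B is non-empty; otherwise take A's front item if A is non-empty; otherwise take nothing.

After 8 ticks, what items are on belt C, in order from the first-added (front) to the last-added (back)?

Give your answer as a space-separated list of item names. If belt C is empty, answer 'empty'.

Tick 1: prefer A, take jar from A; A=[drum,tile] B=[clip,joint,disk] C=[jar]
Tick 2: prefer B, take clip from B; A=[drum,tile] B=[joint,disk] C=[jar,clip]
Tick 3: prefer A, take drum from A; A=[tile] B=[joint,disk] C=[jar,clip,drum]
Tick 4: prefer B, take joint from B; A=[tile] B=[disk] C=[jar,clip,drum,joint]
Tick 5: prefer A, take tile from A; A=[-] B=[disk] C=[jar,clip,drum,joint,tile]
Tick 6: prefer B, take disk from B; A=[-] B=[-] C=[jar,clip,drum,joint,tile,disk]
Tick 7: prefer A, both empty, nothing taken; A=[-] B=[-] C=[jar,clip,drum,joint,tile,disk]
Tick 8: prefer B, both empty, nothing taken; A=[-] B=[-] C=[jar,clip,drum,joint,tile,disk]

Answer: jar clip drum joint tile disk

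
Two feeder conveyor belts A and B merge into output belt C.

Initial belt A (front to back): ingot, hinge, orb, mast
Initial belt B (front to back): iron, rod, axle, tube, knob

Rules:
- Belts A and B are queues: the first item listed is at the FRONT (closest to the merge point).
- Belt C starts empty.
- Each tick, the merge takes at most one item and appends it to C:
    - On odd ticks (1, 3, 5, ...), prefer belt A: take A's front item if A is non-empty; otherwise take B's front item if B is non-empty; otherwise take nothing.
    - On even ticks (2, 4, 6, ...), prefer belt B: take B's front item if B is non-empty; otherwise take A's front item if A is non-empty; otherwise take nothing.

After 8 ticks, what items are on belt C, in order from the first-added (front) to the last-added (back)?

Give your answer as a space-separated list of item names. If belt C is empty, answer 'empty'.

Tick 1: prefer A, take ingot from A; A=[hinge,orb,mast] B=[iron,rod,axle,tube,knob] C=[ingot]
Tick 2: prefer B, take iron from B; A=[hinge,orb,mast] B=[rod,axle,tube,knob] C=[ingot,iron]
Tick 3: prefer A, take hinge from A; A=[orb,mast] B=[rod,axle,tube,knob] C=[ingot,iron,hinge]
Tick 4: prefer B, take rod from B; A=[orb,mast] B=[axle,tube,knob] C=[ingot,iron,hinge,rod]
Tick 5: prefer A, take orb from A; A=[mast] B=[axle,tube,knob] C=[ingot,iron,hinge,rod,orb]
Tick 6: prefer B, take axle from B; A=[mast] B=[tube,knob] C=[ingot,iron,hinge,rod,orb,axle]
Tick 7: prefer A, take mast from A; A=[-] B=[tube,knob] C=[ingot,iron,hinge,rod,orb,axle,mast]
Tick 8: prefer B, take tube from B; A=[-] B=[knob] C=[ingot,iron,hinge,rod,orb,axle,mast,tube]

Answer: ingot iron hinge rod orb axle mast tube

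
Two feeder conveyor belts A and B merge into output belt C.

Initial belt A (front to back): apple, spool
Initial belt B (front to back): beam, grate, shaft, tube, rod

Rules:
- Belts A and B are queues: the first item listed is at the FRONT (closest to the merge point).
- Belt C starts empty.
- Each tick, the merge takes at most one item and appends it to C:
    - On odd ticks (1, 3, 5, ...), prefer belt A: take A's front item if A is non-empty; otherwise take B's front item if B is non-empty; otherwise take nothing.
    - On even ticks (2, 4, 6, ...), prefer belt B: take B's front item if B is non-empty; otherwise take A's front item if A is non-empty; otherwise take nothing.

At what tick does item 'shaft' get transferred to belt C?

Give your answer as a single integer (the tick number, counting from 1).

Tick 1: prefer A, take apple from A; A=[spool] B=[beam,grate,shaft,tube,rod] C=[apple]
Tick 2: prefer B, take beam from B; A=[spool] B=[grate,shaft,tube,rod] C=[apple,beam]
Tick 3: prefer A, take spool from A; A=[-] B=[grate,shaft,tube,rod] C=[apple,beam,spool]
Tick 4: prefer B, take grate from B; A=[-] B=[shaft,tube,rod] C=[apple,beam,spool,grate]
Tick 5: prefer A, take shaft from B; A=[-] B=[tube,rod] C=[apple,beam,spool,grate,shaft]

Answer: 5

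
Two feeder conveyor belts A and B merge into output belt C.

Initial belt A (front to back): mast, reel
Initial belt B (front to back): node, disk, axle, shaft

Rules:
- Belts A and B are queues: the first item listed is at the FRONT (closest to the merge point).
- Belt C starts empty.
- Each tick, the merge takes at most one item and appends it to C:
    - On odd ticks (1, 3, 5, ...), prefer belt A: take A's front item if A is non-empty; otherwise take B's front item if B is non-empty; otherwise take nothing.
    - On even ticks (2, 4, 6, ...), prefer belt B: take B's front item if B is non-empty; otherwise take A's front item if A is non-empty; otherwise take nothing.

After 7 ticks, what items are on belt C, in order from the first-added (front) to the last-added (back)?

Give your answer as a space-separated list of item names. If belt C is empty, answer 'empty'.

Tick 1: prefer A, take mast from A; A=[reel] B=[node,disk,axle,shaft] C=[mast]
Tick 2: prefer B, take node from B; A=[reel] B=[disk,axle,shaft] C=[mast,node]
Tick 3: prefer A, take reel from A; A=[-] B=[disk,axle,shaft] C=[mast,node,reel]
Tick 4: prefer B, take disk from B; A=[-] B=[axle,shaft] C=[mast,node,reel,disk]
Tick 5: prefer A, take axle from B; A=[-] B=[shaft] C=[mast,node,reel,disk,axle]
Tick 6: prefer B, take shaft from B; A=[-] B=[-] C=[mast,node,reel,disk,axle,shaft]
Tick 7: prefer A, both empty, nothing taken; A=[-] B=[-] C=[mast,node,reel,disk,axle,shaft]

Answer: mast node reel disk axle shaft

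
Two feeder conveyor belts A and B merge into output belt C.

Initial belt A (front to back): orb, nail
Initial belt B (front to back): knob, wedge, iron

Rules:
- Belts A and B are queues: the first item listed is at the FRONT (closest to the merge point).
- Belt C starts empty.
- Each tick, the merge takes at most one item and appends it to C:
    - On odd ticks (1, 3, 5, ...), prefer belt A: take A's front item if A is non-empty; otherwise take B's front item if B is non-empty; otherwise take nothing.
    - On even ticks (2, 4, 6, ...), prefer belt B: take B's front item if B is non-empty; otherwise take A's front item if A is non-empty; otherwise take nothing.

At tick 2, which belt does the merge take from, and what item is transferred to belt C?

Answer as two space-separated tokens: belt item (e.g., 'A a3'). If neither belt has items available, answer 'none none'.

Answer: B knob

Derivation:
Tick 1: prefer A, take orb from A; A=[nail] B=[knob,wedge,iron] C=[orb]
Tick 2: prefer B, take knob from B; A=[nail] B=[wedge,iron] C=[orb,knob]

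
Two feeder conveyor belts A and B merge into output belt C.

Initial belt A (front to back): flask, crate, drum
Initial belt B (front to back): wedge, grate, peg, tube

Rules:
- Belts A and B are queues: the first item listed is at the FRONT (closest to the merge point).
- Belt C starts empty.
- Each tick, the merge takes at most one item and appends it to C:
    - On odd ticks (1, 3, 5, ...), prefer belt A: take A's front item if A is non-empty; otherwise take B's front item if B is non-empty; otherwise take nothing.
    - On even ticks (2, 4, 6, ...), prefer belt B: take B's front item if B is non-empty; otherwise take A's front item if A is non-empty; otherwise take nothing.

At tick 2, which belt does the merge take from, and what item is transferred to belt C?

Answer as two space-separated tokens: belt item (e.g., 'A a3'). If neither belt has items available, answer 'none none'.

Tick 1: prefer A, take flask from A; A=[crate,drum] B=[wedge,grate,peg,tube] C=[flask]
Tick 2: prefer B, take wedge from B; A=[crate,drum] B=[grate,peg,tube] C=[flask,wedge]

Answer: B wedge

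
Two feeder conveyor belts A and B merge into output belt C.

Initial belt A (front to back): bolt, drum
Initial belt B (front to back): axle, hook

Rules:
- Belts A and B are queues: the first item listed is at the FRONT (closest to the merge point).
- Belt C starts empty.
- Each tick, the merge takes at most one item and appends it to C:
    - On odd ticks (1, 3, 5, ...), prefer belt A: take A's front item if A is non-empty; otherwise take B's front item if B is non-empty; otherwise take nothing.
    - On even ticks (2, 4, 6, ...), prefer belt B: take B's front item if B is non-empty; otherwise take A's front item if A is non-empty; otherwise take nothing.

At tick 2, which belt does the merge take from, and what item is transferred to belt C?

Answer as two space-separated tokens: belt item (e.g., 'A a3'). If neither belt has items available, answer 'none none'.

Tick 1: prefer A, take bolt from A; A=[drum] B=[axle,hook] C=[bolt]
Tick 2: prefer B, take axle from B; A=[drum] B=[hook] C=[bolt,axle]

Answer: B axle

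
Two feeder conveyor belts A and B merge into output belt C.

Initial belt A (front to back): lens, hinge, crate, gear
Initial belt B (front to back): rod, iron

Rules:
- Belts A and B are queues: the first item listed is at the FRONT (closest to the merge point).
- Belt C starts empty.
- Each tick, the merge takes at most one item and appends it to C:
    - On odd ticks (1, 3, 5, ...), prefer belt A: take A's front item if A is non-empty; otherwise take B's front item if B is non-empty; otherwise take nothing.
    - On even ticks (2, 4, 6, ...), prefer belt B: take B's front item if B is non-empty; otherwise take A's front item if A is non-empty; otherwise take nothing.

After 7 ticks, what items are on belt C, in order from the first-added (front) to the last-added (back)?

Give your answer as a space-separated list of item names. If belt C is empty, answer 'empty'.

Tick 1: prefer A, take lens from A; A=[hinge,crate,gear] B=[rod,iron] C=[lens]
Tick 2: prefer B, take rod from B; A=[hinge,crate,gear] B=[iron] C=[lens,rod]
Tick 3: prefer A, take hinge from A; A=[crate,gear] B=[iron] C=[lens,rod,hinge]
Tick 4: prefer B, take iron from B; A=[crate,gear] B=[-] C=[lens,rod,hinge,iron]
Tick 5: prefer A, take crate from A; A=[gear] B=[-] C=[lens,rod,hinge,iron,crate]
Tick 6: prefer B, take gear from A; A=[-] B=[-] C=[lens,rod,hinge,iron,crate,gear]
Tick 7: prefer A, both empty, nothing taken; A=[-] B=[-] C=[lens,rod,hinge,iron,crate,gear]

Answer: lens rod hinge iron crate gear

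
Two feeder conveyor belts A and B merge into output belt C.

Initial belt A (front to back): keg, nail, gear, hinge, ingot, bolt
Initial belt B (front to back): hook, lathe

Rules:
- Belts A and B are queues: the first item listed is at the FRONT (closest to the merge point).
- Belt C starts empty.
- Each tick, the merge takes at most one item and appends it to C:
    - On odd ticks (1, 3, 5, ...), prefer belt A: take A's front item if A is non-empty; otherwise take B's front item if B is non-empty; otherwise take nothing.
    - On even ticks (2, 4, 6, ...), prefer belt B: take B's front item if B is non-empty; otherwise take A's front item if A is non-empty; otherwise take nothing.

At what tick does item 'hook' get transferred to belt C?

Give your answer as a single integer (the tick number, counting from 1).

Answer: 2

Derivation:
Tick 1: prefer A, take keg from A; A=[nail,gear,hinge,ingot,bolt] B=[hook,lathe] C=[keg]
Tick 2: prefer B, take hook from B; A=[nail,gear,hinge,ingot,bolt] B=[lathe] C=[keg,hook]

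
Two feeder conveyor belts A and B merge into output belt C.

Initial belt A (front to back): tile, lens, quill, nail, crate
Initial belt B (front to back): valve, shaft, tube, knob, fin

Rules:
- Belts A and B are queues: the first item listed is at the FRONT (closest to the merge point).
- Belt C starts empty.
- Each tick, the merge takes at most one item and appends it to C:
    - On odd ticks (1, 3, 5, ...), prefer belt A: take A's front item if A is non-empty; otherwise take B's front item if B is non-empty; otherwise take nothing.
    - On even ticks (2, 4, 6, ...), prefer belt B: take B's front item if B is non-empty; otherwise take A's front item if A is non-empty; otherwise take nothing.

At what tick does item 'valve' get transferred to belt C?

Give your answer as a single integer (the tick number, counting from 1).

Tick 1: prefer A, take tile from A; A=[lens,quill,nail,crate] B=[valve,shaft,tube,knob,fin] C=[tile]
Tick 2: prefer B, take valve from B; A=[lens,quill,nail,crate] B=[shaft,tube,knob,fin] C=[tile,valve]

Answer: 2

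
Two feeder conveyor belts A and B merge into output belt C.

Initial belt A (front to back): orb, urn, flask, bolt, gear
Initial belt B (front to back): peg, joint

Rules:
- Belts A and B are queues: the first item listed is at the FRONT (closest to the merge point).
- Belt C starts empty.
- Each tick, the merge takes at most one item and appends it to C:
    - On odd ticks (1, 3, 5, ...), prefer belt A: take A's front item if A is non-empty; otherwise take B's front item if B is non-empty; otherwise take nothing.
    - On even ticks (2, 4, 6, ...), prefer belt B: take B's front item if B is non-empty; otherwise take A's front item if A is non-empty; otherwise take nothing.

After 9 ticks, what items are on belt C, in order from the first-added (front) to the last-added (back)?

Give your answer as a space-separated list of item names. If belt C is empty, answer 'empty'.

Tick 1: prefer A, take orb from A; A=[urn,flask,bolt,gear] B=[peg,joint] C=[orb]
Tick 2: prefer B, take peg from B; A=[urn,flask,bolt,gear] B=[joint] C=[orb,peg]
Tick 3: prefer A, take urn from A; A=[flask,bolt,gear] B=[joint] C=[orb,peg,urn]
Tick 4: prefer B, take joint from B; A=[flask,bolt,gear] B=[-] C=[orb,peg,urn,joint]
Tick 5: prefer A, take flask from A; A=[bolt,gear] B=[-] C=[orb,peg,urn,joint,flask]
Tick 6: prefer B, take bolt from A; A=[gear] B=[-] C=[orb,peg,urn,joint,flask,bolt]
Tick 7: prefer A, take gear from A; A=[-] B=[-] C=[orb,peg,urn,joint,flask,bolt,gear]
Tick 8: prefer B, both empty, nothing taken; A=[-] B=[-] C=[orb,peg,urn,joint,flask,bolt,gear]
Tick 9: prefer A, both empty, nothing taken; A=[-] B=[-] C=[orb,peg,urn,joint,flask,bolt,gear]

Answer: orb peg urn joint flask bolt gear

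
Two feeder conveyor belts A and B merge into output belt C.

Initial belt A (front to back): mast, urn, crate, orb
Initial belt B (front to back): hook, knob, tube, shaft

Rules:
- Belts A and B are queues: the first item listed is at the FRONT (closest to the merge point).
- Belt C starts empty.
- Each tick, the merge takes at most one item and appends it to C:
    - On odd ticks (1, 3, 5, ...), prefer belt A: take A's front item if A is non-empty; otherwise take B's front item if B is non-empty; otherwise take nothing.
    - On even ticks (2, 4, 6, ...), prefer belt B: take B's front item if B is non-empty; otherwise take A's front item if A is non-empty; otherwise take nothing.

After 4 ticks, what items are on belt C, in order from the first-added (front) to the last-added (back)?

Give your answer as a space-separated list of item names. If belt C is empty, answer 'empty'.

Answer: mast hook urn knob

Derivation:
Tick 1: prefer A, take mast from A; A=[urn,crate,orb] B=[hook,knob,tube,shaft] C=[mast]
Tick 2: prefer B, take hook from B; A=[urn,crate,orb] B=[knob,tube,shaft] C=[mast,hook]
Tick 3: prefer A, take urn from A; A=[crate,orb] B=[knob,tube,shaft] C=[mast,hook,urn]
Tick 4: prefer B, take knob from B; A=[crate,orb] B=[tube,shaft] C=[mast,hook,urn,knob]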